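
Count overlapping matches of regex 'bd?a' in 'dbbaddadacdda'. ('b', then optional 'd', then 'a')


Pattern: bd?a means 'b', then optional 'd', then 'a'.
Scanning 'dbbaddadacdda' position-by-position:
  Pos 0: window 'dbb' -> no
  Pos 1: window 'bba' -> no
  Pos 2: window 'bad' -> MATCH
  Pos 3: window 'add' -> no
  Pos 4: window 'dda' -> no
  Pos 5: window 'dad' -> no
  Pos 6: window 'ada' -> no
  Pos 7: window 'dac' -> no
  Pos 8: window 'acd' -> no
  Pos 9: window 'cdd' -> no
  Pos 10: window 'dda' -> no
  Pos 11: window 'da' -> no
  Pos 12: window 'a' -> no
Total matches: 1

1


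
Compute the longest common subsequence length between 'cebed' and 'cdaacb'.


DP table for LCS of 'cebed' and 'cdaacb':
       c  d  a  a  c  b
    0  0  0  0  0  0  0
  c 0  1  1  1  1  1  1
  e 0  1  1  1  1  1  1
  b 0  1  1  1  1  1  2
  e 0  1  1  1  1  1  2
  d 0  1  2  2  2  2  2
LCS: 'cb'
LCS length = 2

2


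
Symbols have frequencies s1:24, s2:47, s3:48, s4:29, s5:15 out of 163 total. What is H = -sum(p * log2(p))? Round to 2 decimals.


Computing entropy H = -sum(p_i * log2(p_i)):
  s1: p = 24/163 = 0.1472, -p*log2(p) = 0.4069
  s2: p = 47/163 = 0.2883, -p*log2(p) = 0.5173
  s3: p = 48/163 = 0.2945, -p*log2(p) = 0.5194
  s4: p = 29/163 = 0.1779, -p*log2(p) = 0.4431
  s5: p = 15/163 = 0.0920, -p*log2(p) = 0.3167
H = sum of terms = 2.2034
Rounded to 2 decimals: 2.20

2.20


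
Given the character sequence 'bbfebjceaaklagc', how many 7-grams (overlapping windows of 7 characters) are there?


String 'bbfebjceaaklagc' has length L = 15.
Number of overlapping n-grams = L - n + 1
Substituting: 15 - 7 + 1 = 9

9


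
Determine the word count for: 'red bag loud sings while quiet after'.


Counting words by splitting on spaces:
  Word 1: 'red'
  Word 2: 'bag'
  Word 3: 'loud'
  Word 4: 'sings'
  Word 5: 'while'
  Word 6: 'quiet'
  Word 7: 'after'
Total words: 7

7


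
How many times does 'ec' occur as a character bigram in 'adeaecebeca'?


Scanning 'adeaecebeca' for bigram 'ec':
  Position 0: 'ad' -> no
  Position 1: 'de' -> no
  Position 2: 'ea' -> no
  Position 3: 'ae' -> no
  Position 4: 'ec' -> MATCH
  Position 5: 'ce' -> no
  Position 6: 'eb' -> no
  Position 7: 'be' -> no
  Position 8: 'ec' -> MATCH
  Position 9: 'ca' -> no
Total matches: 2

2


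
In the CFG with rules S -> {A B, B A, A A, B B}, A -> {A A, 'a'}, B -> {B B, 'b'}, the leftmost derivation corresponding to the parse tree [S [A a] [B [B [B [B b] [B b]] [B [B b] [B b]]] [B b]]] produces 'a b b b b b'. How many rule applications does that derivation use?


Every bracketed nonterminal node [X ...] in the tree is produced by exactly one rule application.
Reading the tree off as a leftmost derivation:
  Step 1: S  =>  A B   (applied S -> A B)
  Step 2: A B  =>  a B   (applied A -> a)
  Step 3: a B  =>  a B B   (applied B -> B B)
  Step 4: a B B  =>  a B B B   (applied B -> B B)
  Step 5: a B B B  =>  a B B B B   (applied B -> B B)
  Step 6: a B B B B  =>  a b B B B   (applied B -> b)
  Step 7: a b B B B  =>  a b b B B   (applied B -> b)
  Step 8: a b b B B  =>  a b b B B B   (applied B -> B B)
  Step 9: a b b B B B  =>  a b b b B B   (applied B -> b)
  Step 10: a b b b B B  =>  a b b b b B   (applied B -> b)
  Step 11: a b b b b B  =>  a b b b b b   (applied B -> b)
Final yield: a b b b b b
Total rewrite steps: 11

11


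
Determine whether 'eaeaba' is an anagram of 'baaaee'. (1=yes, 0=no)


Sort characters of 'eaeaba': 'aaabee'
Sort characters of 'baaaee': 'aaabee'
Sorted forms match -> they ARE anagrams
Result: 1

1


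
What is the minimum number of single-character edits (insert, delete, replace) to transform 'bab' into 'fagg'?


Building DP table for s1='bab' (len 3) and s2='fagg' (len 4):
       f  a  g  g
    0  1  2  3  4
  b 1  1  2  3  4
  a 2  2  1  2  3
  b 3  3  2  2  3
Edit distance = dp[3][4] = 3

3


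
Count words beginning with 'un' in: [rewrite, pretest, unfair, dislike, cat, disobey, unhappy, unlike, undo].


Checking each word for prefix 'un':
  'rewrite' -> no (count: 0)
  'pretest' -> no (count: 0)
  'unfair' -> YES, starts with 'un' (count: 1)
  'dislike' -> no (count: 1)
  'cat' -> no (count: 1)
  'disobey' -> no (count: 1)
  'unhappy' -> YES, starts with 'un' (count: 2)
  'unlike' -> YES, starts with 'un' (count: 3)
  'undo' -> YES, starts with 'un' (count: 4)
Total with prefix 'un': 4

4


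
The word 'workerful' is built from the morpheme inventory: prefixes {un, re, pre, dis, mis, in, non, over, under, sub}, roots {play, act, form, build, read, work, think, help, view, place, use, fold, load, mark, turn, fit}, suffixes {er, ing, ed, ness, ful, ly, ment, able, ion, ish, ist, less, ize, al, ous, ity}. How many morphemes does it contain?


Segmenting 'workerful' against the inventory:
  'work' -> root (morpheme 1)
  'er' -> suffix (morpheme 2)
  'ful' -> suffix (morpheme 3)
Total morphemes: 3

3


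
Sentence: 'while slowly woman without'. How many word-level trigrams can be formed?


Word trigrams from [4] words:
  Trigram 1: (while slowly woman)
  Trigram 2: (slowly woman without)
Total word trigrams: 4 - 2 = 2

2


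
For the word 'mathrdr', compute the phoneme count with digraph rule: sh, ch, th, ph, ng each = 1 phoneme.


Parsing 'mathrdr' greedily, digraphs first:
  'm' -> consonant phoneme (phonemes so far: 1)
  'a' -> vowel phoneme (phonemes so far: 2)
  'th' -> digraph (1 consonant phoneme) (phonemes so far: 3)
  'r' -> consonant phoneme (phonemes so far: 4)
  'd' -> consonant phoneme (phonemes so far: 5)
  'r' -> consonant phoneme (phonemes so far: 6)
Total phonemes: 6

6


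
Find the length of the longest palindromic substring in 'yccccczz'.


Scanning 'yccccczz' for palindromic substrings.
Substring at positions 1-5: 'ccccc'.
Check: reverse('ccccc') = 'ccccc' -> palindrome confirmed.
Neighbouring characters ('y' / 'z') break symmetry, so it cannot extend further.
No longer palindromic substring exists; longest length = 5

5


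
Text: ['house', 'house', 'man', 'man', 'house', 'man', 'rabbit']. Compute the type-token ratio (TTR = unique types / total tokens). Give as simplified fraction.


Tokens: 7
Unique types: ('house', 'man', 'rabbit') = 3
TTR = 3/7
Already in lowest terms.

3/7


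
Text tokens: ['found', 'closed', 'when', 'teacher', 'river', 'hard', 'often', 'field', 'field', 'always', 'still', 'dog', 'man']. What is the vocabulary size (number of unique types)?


Listing all tokens and tracking unique types:
  Token 1: 'found' -> NEW (unique so far: 1)
  Token 2: 'closed' -> NEW (unique so far: 2)
  Token 3: 'when' -> NEW (unique so far: 3)
  Token 4: 'teacher' -> NEW (unique so far: 4)
  Token 5: 'river' -> NEW (unique so far: 5)
  Token 6: 'hard' -> NEW (unique so far: 6)
  Token 7: 'often' -> NEW (unique so far: 7)
  Token 8: 'field' -> NEW (unique so far: 8)
  Token 9: 'field' -> duplicate (unique so far: 8)
  Token 10: 'always' -> NEW (unique so far: 9)
  Token 11: 'still' -> NEW (unique so far: 10)
  Token 12: 'dog' -> NEW (unique so far: 11)
  Token 13: 'man' -> NEW (unique so far: 12)
Unique types: ('always', 'closed', 'dog', 'field', 'found', 'hard', 'man', 'often', 'river', 'still', 'teacher', 'when')
Vocabulary size: 12

12


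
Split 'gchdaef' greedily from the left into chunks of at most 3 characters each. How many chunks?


'gchdaef' has 7 characters.
Chunking with max size 3:
  Chunk 1: 'gch' (positions 0-2)
  Chunk 2: 'dae' (positions 3-5)
  Chunk 3: 'f' (positions 6-6)
Total chunks: ceil(7 / 3) = 3

3


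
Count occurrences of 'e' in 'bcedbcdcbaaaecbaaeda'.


Scanning 'bcedbcdcbaaaecbaaeda' for 'e':
  Position 2: 'e' -> MATCH (count: 1)
  Position 12: 'e' -> MATCH (count: 2)
  Position 17: 'e' -> MATCH (count: 3)
Total occurrences of 'e': 3

3


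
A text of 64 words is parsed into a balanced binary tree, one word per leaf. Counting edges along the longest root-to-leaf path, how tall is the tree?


In a balanced binary tree with n leaves the deepest leaf is ceil(log2(n)) edges below the root.
log2(64) = 6.0000
ceil(6.0000) = 6
height (edges) = 6

6


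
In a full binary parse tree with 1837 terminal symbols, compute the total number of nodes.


Leaf nodes (terminals): 1837
Internal nodes = n - 1 = 1837 - 1 = 1836
Total = leaves + internal = 1837 + 1836 = 3673

3673


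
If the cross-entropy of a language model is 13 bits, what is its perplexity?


Perplexity formula: PP = 2^H
H = 13
PP = 2^13
PP = 2^13 = 8192

8192


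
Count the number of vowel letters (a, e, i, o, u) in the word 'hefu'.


Scanning each character of 'hefu':
  Position 1: 'h' -> consonant (running count: 0)
  Position 2: 'e' -> vowel (running count: 1)
  Position 3: 'f' -> consonant (running count: 1)
  Position 4: 'u' -> vowel (running count: 2)
Total vowels: 2

2


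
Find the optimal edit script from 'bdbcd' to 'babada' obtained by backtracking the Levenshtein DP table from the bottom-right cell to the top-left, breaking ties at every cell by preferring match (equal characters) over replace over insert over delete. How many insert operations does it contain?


Edit distance = 3. Backtracking from cell (5, 6) with preference match > replace > insert > delete,
then listing the resulting alignment 'bdbcd' -> 'babada' left to right:
  Step 1: keep 'b'
  Step 2: replace d->a
  Step 3: keep 'b'
  Step 4: replace c->a
  Step 5: keep 'd'
  Step 6: insert 'a' [insertion #1]
Total insertions: 1

1


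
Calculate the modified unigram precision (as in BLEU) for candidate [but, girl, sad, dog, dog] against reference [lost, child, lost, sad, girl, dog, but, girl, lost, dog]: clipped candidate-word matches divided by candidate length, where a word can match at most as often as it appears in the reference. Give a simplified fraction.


Reference word counts: {'but': 1, 'child': 1, 'dog': 2, 'girl': 2, 'lost': 3, 'sad': 1}
Checking each candidate word (with clipping):
  'but' -> in reference (ref count 1, used 1/1) -> match (matches: 1)
  'girl' -> in reference (ref count 2, used 1/2) -> match (matches: 2)
  'sad' -> in reference (ref count 1, used 1/1) -> match (matches: 3)
  'dog' -> in reference (ref count 2, used 1/2) -> match (matches: 4)
  'dog' -> in reference (ref count 2, used 2/2) -> match (matches: 5)
Clipped matches: 5, Candidate length: 5
Precision = 5/5 = 1

1


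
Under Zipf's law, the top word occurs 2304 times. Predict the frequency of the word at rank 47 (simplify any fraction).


Zipf's law: freq(rank) = f1 / rank
f1 = 2304, rank = 47
freq = 2304 / 47
GCD(2304, 47) = 1
Simplified: 2304/47

2304/47


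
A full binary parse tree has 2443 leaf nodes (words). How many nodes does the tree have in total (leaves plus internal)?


Leaf nodes (terminals): 2443
Internal nodes = n - 1 = 2443 - 1 = 2442
Total = leaves + internal = 2443 + 2442 = 4885

4885


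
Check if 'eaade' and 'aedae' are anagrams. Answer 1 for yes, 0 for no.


Sort characters of 'eaade': 'aadee'
Sort characters of 'aedae': 'aadee'
Sorted forms match -> they ARE anagrams
Result: 1

1


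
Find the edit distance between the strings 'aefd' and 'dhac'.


Building DP table for s1='aefd' (len 4) and s2='dhac' (len 4):
       d  h  a  c
    0  1  2  3  4
  a 1  1  2  2  3
  e 2  2  2  3  3
  f 3  3  3  3  4
  d 4  3  4  4  4
Edit distance = dp[4][4] = 4

4


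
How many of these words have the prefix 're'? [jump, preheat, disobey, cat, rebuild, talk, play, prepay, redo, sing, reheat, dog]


Checking each word for prefix 're':
  'jump' -> no (count: 0)
  'preheat' -> no (count: 0)
  'disobey' -> no (count: 0)
  'cat' -> no (count: 0)
  'rebuild' -> YES, starts with 're' (count: 1)
  'talk' -> no (count: 1)
  'play' -> no (count: 1)
  'prepay' -> no (count: 1)
  'redo' -> YES, starts with 're' (count: 2)
  'sing' -> no (count: 2)
  'reheat' -> YES, starts with 're' (count: 3)
  'dog' -> no (count: 3)
Total with prefix 're': 3

3


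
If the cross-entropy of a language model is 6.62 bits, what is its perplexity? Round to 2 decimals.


Perplexity formula: PP = 2^H
H = 6.62
PP = 2^6.62
Decompose: 2^6.62 = 2^6 * 2^0.62
2^6 = 64, 2^0.62 ~ 1.5368752
PP ~ 64 * 1.5368752 = 98.3600128
Rounded to 2 decimals: 98.36

98.36


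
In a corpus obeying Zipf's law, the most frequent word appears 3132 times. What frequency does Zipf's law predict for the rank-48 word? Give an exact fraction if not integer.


Zipf's law: freq(rank) = f1 / rank
f1 = 3132, rank = 48
freq = 3132 / 48
GCD(3132, 48) = 12
Simplified: 261/4

261/4


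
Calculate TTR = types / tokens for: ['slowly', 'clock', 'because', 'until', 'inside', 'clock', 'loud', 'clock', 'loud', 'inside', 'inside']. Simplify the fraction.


Tokens: 11
Unique types: ('because', 'clock', 'inside', 'loud', 'slowly', 'until') = 6
TTR = 6/11
Already in lowest terms.

6/11


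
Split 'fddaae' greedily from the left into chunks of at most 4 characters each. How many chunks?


'fddaae' has 6 characters.
Chunking with max size 4:
  Chunk 1: 'fdda' (positions 0-3)
  Chunk 2: 'ae' (positions 4-5)
Total chunks: ceil(6 / 4) = 2

2


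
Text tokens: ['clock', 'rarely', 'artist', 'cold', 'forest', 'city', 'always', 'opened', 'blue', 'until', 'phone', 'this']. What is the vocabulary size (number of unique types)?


Listing all tokens and tracking unique types:
  Token 1: 'clock' -> NEW (unique so far: 1)
  Token 2: 'rarely' -> NEW (unique so far: 2)
  Token 3: 'artist' -> NEW (unique so far: 3)
  Token 4: 'cold' -> NEW (unique so far: 4)
  Token 5: 'forest' -> NEW (unique so far: 5)
  Token 6: 'city' -> NEW (unique so far: 6)
  Token 7: 'always' -> NEW (unique so far: 7)
  Token 8: 'opened' -> NEW (unique so far: 8)
  Token 9: 'blue' -> NEW (unique so far: 9)
  Token 10: 'until' -> NEW (unique so far: 10)
  Token 11: 'phone' -> NEW (unique so far: 11)
  Token 12: 'this' -> NEW (unique so far: 12)
Unique types: ('always', 'artist', 'blue', 'city', 'clock', 'cold', 'forest', 'opened', 'phone', 'rarely', 'this', 'until')
Vocabulary size: 12

12


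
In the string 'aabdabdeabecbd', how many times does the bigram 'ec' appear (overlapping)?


Scanning 'aabdabdeabecbd' for bigram 'ec':
  Position 0: 'aa' -> no
  Position 1: 'ab' -> no
  Position 2: 'bd' -> no
  Position 3: 'da' -> no
  Position 4: 'ab' -> no
  Position 5: 'bd' -> no
  Position 6: 'de' -> no
  Position 7: 'ea' -> no
  Position 8: 'ab' -> no
  Position 9: 'be' -> no
  Position 10: 'ec' -> MATCH
  Position 11: 'cb' -> no
  Position 12: 'bd' -> no
Total matches: 1

1


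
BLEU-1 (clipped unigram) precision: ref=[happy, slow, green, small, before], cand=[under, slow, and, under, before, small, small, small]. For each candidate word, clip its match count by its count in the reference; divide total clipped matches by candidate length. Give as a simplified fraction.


Reference word counts: {'before': 1, 'green': 1, 'happy': 1, 'slow': 1, 'small': 1}
Checking each candidate word (with clipping):
  'under' -> not in reference -> no match (matches: 0)
  'slow' -> in reference (ref count 1, used 1/1) -> match (matches: 1)
  'and' -> not in reference -> no match (matches: 1)
  'under' -> not in reference -> no match (matches: 1)
  'before' -> in reference (ref count 1, used 1/1) -> match (matches: 2)
  'small' -> in reference (ref count 1, used 1/1) -> match (matches: 3)
  'small' -> ref count 1 already used up (1/1) -> clipped, no match (matches: 3)
  'small' -> ref count 1 already used up (1/1) -> clipped, no match (matches: 3)
Clipped matches: 3, Candidate length: 8
Precision = 3/8

3/8


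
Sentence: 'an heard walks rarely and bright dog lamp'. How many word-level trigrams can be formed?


Word trigrams from [8] words:
  Trigram 1: (an heard walks)
  Trigram 2: (heard walks rarely)
  Trigram 3: (walks rarely and)
  Trigram 4: (rarely and bright)
  Trigram 5: (and bright dog)
  Trigram 6: (bright dog lamp)
Total word trigrams: 8 - 2 = 6

6


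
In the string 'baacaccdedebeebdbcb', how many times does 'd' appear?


Scanning 'baacaccdedebeebdbcb' for 'd':
  Position 7: 'd' -> MATCH (count: 1)
  Position 9: 'd' -> MATCH (count: 2)
  Position 15: 'd' -> MATCH (count: 3)
Total occurrences of 'd': 3

3


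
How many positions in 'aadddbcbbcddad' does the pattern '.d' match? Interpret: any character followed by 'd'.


Pattern: .d means any character followed by 'd'.
Scanning 'aadddbcbbcddad' position-by-position:
  Pos 0: window 'aa' -> no
  Pos 1: window 'ad' -> MATCH
  Pos 2: window 'dd' -> MATCH
  Pos 3: window 'dd' -> MATCH
  Pos 4: window 'db' -> no
  Pos 5: window 'bc' -> no
  Pos 6: window 'cb' -> no
  Pos 7: window 'bb' -> no
  Pos 8: window 'bc' -> no
  Pos 9: window 'cd' -> MATCH
  Pos 10: window 'dd' -> MATCH
  Pos 11: window 'da' -> no
  Pos 12: window 'ad' -> MATCH
  Pos 13: window 'd' -> no
Total matches: 6

6


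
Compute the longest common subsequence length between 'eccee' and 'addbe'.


DP table for LCS of 'eccee' and 'addbe':
       a  d  d  b  e
    0  0  0  0  0  0
  e 0  0  0  0  0  1
  c 0  0  0  0  0  1
  c 0  0  0  0  0  1
  e 0  0  0  0  0  1
  e 0  0  0  0  0  1
LCS: 'e'
LCS length = 1

1


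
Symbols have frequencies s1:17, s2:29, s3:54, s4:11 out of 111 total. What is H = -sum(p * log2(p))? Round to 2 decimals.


Computing entropy H = -sum(p_i * log2(p_i)):
  s1: p = 17/111 = 0.1532, -p*log2(p) = 0.4146
  s2: p = 29/111 = 0.2613, -p*log2(p) = 0.5059
  s3: p = 54/111 = 0.4865, -p*log2(p) = 0.5057
  s4: p = 11/111 = 0.0991, -p*log2(p) = 0.3305
H = sum of terms = 1.7567
Rounded to 2 decimals: 1.76

1.76


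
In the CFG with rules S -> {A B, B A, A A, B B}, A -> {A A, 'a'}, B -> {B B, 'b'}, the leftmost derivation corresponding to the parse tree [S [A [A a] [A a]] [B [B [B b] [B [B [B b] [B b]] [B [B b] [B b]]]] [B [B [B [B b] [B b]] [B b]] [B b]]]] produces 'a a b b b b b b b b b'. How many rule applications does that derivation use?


Every bracketed nonterminal node [X ...] in the tree is produced by exactly one rule application.
Reading the tree off as a leftmost derivation:
  Step 1: S  =>  A B   (applied S -> A B)
  Step 2: A B  =>  A A B   (applied A -> A A)
  Step 3: A A B  =>  a A B   (applied A -> a)
  Step 4: a A B  =>  a a B   (applied A -> a)
  Step 5: a a B  =>  a a B B   (applied B -> B B)
  Step 6: a a B B  =>  a a B B B   (applied B -> B B)
  Step 7: a a B B B  =>  a a b B B   (applied B -> b)
  Step 8: a a b B B  =>  a a b B B B   (applied B -> B B)
  Step 9: a a b B B B  =>  a a b B B B B   (applied B -> B B)
  Step 10: a a b B B B B  =>  a a b b B B B   (applied B -> b)
  Step 11: a a b b B B B  =>  a a b b b B B   (applied B -> b)
  Step 12: a a b b b B B  =>  a a b b b B B B   (applied B -> B B)
  Step 13: a a b b b B B B  =>  a a b b b b B B   (applied B -> b)
  Step 14: a a b b b b B B  =>  a a b b b b b B   (applied B -> b)
  Step 15: a a b b b b b B  =>  a a b b b b b B B   (applied B -> B B)
  Step 16: a a b b b b b B B  =>  a a b b b b b B B B   (applied B -> B B)
  Step 17: a a b b b b b B B B  =>  a a b b b b b B B B B   (applied B -> B B)
  Step 18: a a b b b b b B B B B  =>  a a b b b b b b B B B   (applied B -> b)
  Step 19: a a b b b b b b B B B  =>  a a b b b b b b b B B   (applied B -> b)
  Step 20: a a b b b b b b b B B  =>  a a b b b b b b b b B   (applied B -> b)
  Step 21: a a b b b b b b b b B  =>  a a b b b b b b b b b   (applied B -> b)
Final yield: a a b b b b b b b b b
Total rewrite steps: 21

21


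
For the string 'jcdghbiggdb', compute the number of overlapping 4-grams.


String 'jcdghbiggdb' has length L = 11.
Number of overlapping n-grams = L - n + 1
Substituting: 11 - 4 + 1 = 8

8


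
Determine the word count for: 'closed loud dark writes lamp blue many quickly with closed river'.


Counting words by splitting on spaces:
  Word 1: 'closed'
  Word 2: 'loud'
  Word 3: 'dark'
  Word 4: 'writes'
  Word 5: 'lamp'
  Word 6: 'blue'
  Word 7: 'many'
  Word 8: 'quickly'
  Word 9: 'with'
  Word 10: 'closed'
  Word 11: 'river'
Total words: 11

11


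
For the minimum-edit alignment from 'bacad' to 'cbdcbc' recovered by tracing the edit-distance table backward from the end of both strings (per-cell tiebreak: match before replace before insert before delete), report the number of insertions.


Edit distance = 4. Backtracking from cell (5, 6) with preference match > replace > insert > delete,
then listing the resulting alignment 'bacad' -> 'cbdcbc' left to right:
  Step 1: insert 'c' [insertion #1]
  Step 2: keep 'b'
  Step 3: replace a->d
  Step 4: keep 'c'
  Step 5: replace a->b
  Step 6: replace d->c
Total insertions: 1

1


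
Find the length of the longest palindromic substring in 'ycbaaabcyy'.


Scanning 'ycbaaabcyy' for palindromic substrings.
Substring at positions 0-8: 'ycbaaabcy'.
Check: reverse('ycbaaabcy') = 'ycbaaabcy' -> palindrome confirmed.
Neighbouring characters ('-' / 'y') break symmetry, so it cannot extend further.
No longer palindromic substring exists; longest length = 9

9


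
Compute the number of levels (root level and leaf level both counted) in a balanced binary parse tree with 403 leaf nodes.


In a balanced binary tree with n leaves the deepest leaf is ceil(log2(n)) edges below the root,
so counting node levels inclusive of root and leaves gives ceil(log2(n)) + 1 levels.
log2(403) = 8.6546
ceil(8.6546) = 9
levels = 9 + 1 = 10

10


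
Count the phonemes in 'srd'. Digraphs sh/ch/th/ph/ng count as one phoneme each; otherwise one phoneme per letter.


Parsing 'srd' greedily, digraphs first:
  's' -> consonant phoneme (phonemes so far: 1)
  'r' -> consonant phoneme (phonemes so far: 2)
  'd' -> consonant phoneme (phonemes so far: 3)
Total phonemes: 3

3


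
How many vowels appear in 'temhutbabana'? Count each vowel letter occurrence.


Scanning each character of 'temhutbabana':
  Position 1: 't' -> consonant (running count: 0)
  Position 2: 'e' -> vowel (running count: 1)
  Position 3: 'm' -> consonant (running count: 1)
  Position 4: 'h' -> consonant (running count: 1)
  Position 5: 'u' -> vowel (running count: 2)
  Position 6: 't' -> consonant (running count: 2)
  Position 7: 'b' -> consonant (running count: 2)
  Position 8: 'a' -> vowel (running count: 3)
  Position 9: 'b' -> consonant (running count: 3)
  Position 10: 'a' -> vowel (running count: 4)
  Position 11: 'n' -> consonant (running count: 4)
  Position 12: 'a' -> vowel (running count: 5)
Total vowels: 5

5


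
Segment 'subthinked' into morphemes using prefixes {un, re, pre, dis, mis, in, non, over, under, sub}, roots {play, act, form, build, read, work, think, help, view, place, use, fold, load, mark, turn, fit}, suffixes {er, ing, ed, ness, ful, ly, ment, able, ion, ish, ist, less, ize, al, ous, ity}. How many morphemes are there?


Segmenting 'subthinked' against the inventory:
  'sub' -> prefix (morpheme 1)
  'think' -> root (morpheme 2)
  'ed' -> suffix (morpheme 3)
Total morphemes: 3

3


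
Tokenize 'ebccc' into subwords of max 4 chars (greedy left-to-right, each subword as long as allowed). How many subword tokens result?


'ebccc' has 5 characters.
Chunking with max size 4:
  Chunk 1: 'ebcc' (positions 0-3)
  Chunk 2: 'c' (positions 4-4)
Total chunks: ceil(5 / 4) = 2

2


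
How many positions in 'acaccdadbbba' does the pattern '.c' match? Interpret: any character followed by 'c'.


Pattern: .c means any character followed by 'c'.
Scanning 'acaccdadbbba' position-by-position:
  Pos 0: window 'ac' -> MATCH
  Pos 1: window 'ca' -> no
  Pos 2: window 'ac' -> MATCH
  Pos 3: window 'cc' -> MATCH
  Pos 4: window 'cd' -> no
  Pos 5: window 'da' -> no
  Pos 6: window 'ad' -> no
  Pos 7: window 'db' -> no
  Pos 8: window 'bb' -> no
  Pos 9: window 'bb' -> no
  Pos 10: window 'ba' -> no
  Pos 11: window 'a' -> no
Total matches: 3

3


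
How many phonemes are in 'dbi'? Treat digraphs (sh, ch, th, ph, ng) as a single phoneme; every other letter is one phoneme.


Parsing 'dbi' greedily, digraphs first:
  'd' -> consonant phoneme (phonemes so far: 1)
  'b' -> consonant phoneme (phonemes so far: 2)
  'i' -> vowel phoneme (phonemes so far: 3)
Total phonemes: 3

3


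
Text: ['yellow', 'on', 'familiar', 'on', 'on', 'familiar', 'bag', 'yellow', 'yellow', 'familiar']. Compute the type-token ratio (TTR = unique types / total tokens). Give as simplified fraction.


Tokens: 10
Unique types: ('bag', 'familiar', 'on', 'yellow') = 4
TTR = 4/10
Simplify: divide both by 2 -> 2/5
TTR = 2/5

2/5


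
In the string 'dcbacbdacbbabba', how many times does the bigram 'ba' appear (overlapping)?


Scanning 'dcbacbdacbbabba' for bigram 'ba':
  Position 0: 'dc' -> no
  Position 1: 'cb' -> no
  Position 2: 'ba' -> MATCH
  Position 3: 'ac' -> no
  Position 4: 'cb' -> no
  Position 5: 'bd' -> no
  Position 6: 'da' -> no
  Position 7: 'ac' -> no
  Position 8: 'cb' -> no
  Position 9: 'bb' -> no
  Position 10: 'ba' -> MATCH
  Position 11: 'ab' -> no
  Position 12: 'bb' -> no
  Position 13: 'ba' -> MATCH
Total matches: 3

3


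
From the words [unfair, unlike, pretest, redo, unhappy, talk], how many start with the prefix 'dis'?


Checking each word for prefix 'dis':
  'unfair' -> no (count: 0)
  'unlike' -> no (count: 0)
  'pretest' -> no (count: 0)
  'redo' -> no (count: 0)
  'unhappy' -> no (count: 0)
  'talk' -> no (count: 0)
Total with prefix 'dis': 0

0


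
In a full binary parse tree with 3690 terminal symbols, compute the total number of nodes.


Leaf nodes (terminals): 3690
Internal nodes = n - 1 = 3690 - 1 = 3689
Total = leaves + internal = 3690 + 3689 = 7379

7379


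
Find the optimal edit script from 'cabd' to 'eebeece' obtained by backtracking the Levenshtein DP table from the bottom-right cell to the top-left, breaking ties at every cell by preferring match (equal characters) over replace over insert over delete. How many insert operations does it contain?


Edit distance = 6. Backtracking from cell (4, 7) with preference match > replace > insert > delete,
then listing the resulting alignment 'cabd' -> 'eebeece' left to right:
  Step 1: replace c->e
  Step 2: replace a->e
  Step 3: keep 'b'
  Step 4: insert 'e' [insertion #1]
  Step 5: insert 'e' [insertion #2]
  Step 6: insert 'c' [insertion #3]
  Step 7: replace d->e
Total insertions: 3

3


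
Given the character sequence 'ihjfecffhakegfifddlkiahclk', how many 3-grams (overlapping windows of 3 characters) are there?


String 'ihjfecffhakegfifddlkiahclk' has length L = 26.
Number of overlapping n-grams = L - n + 1
Substituting: 26 - 3 + 1 = 24

24


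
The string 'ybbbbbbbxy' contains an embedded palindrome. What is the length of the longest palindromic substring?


Scanning 'ybbbbbbbxy' for palindromic substrings.
Substring at positions 1-7: 'bbbbbbb'.
Check: reverse('bbbbbbb') = 'bbbbbbb' -> palindrome confirmed.
Neighbouring characters ('y' / 'x') break symmetry, so it cannot extend further.
No longer palindromic substring exists; longest length = 7

7


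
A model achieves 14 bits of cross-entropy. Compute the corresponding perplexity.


Perplexity formula: PP = 2^H
H = 14
PP = 2^14
PP = 2^14 = 16384

16384


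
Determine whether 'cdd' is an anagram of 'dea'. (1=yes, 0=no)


Sort characters of 'cdd': 'cdd'
Sort characters of 'dea': 'ade'
Sorted forms differ -> they are NOT anagrams
Result: 0

0


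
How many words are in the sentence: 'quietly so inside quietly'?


Counting words by splitting on spaces:
  Word 1: 'quietly'
  Word 2: 'so'
  Word 3: 'inside'
  Word 4: 'quietly'
Total words: 4

4


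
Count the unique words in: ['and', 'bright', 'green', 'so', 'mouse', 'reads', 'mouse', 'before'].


Listing all tokens and tracking unique types:
  Token 1: 'and' -> NEW (unique so far: 1)
  Token 2: 'bright' -> NEW (unique so far: 2)
  Token 3: 'green' -> NEW (unique so far: 3)
  Token 4: 'so' -> NEW (unique so far: 4)
  Token 5: 'mouse' -> NEW (unique so far: 5)
  Token 6: 'reads' -> NEW (unique so far: 6)
  Token 7: 'mouse' -> duplicate (unique so far: 6)
  Token 8: 'before' -> NEW (unique so far: 7)
Unique types: ('and', 'before', 'bright', 'green', 'mouse', 'reads', 'so')
Vocabulary size: 7

7


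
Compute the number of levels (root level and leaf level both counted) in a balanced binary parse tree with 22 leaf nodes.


In a balanced binary tree with n leaves the deepest leaf is ceil(log2(n)) edges below the root,
so counting node levels inclusive of root and leaves gives ceil(log2(n)) + 1 levels.
log2(22) = 4.4594
ceil(4.4594) = 5
levels = 5 + 1 = 6

6


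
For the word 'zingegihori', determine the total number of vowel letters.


Scanning each character of 'zingegihori':
  Position 1: 'z' -> consonant (running count: 0)
  Position 2: 'i' -> vowel (running count: 1)
  Position 3: 'n' -> consonant (running count: 1)
  Position 4: 'g' -> consonant (running count: 1)
  Position 5: 'e' -> vowel (running count: 2)
  Position 6: 'g' -> consonant (running count: 2)
  Position 7: 'i' -> vowel (running count: 3)
  Position 8: 'h' -> consonant (running count: 3)
  Position 9: 'o' -> vowel (running count: 4)
  Position 10: 'r' -> consonant (running count: 4)
  Position 11: 'i' -> vowel (running count: 5)
Total vowels: 5

5


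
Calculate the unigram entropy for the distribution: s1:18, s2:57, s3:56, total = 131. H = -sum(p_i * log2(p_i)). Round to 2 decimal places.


Computing entropy H = -sum(p_i * log2(p_i)):
  s1: p = 18/131 = 0.1374, -p*log2(p) = 0.3935
  s2: p = 57/131 = 0.4351, -p*log2(p) = 0.5224
  s3: p = 56/131 = 0.4275, -p*log2(p) = 0.5241
H = sum of terms = 1.4400
Rounded to 2 decimals: 1.44

1.44


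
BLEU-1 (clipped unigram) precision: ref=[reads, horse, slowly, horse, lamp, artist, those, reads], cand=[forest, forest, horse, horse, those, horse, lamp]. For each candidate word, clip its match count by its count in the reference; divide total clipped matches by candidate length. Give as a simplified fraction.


Reference word counts: {'artist': 1, 'horse': 2, 'lamp': 1, 'reads': 2, 'slowly': 1, 'those': 1}
Checking each candidate word (with clipping):
  'forest' -> not in reference -> no match (matches: 0)
  'forest' -> not in reference -> no match (matches: 0)
  'horse' -> in reference (ref count 2, used 1/2) -> match (matches: 1)
  'horse' -> in reference (ref count 2, used 2/2) -> match (matches: 2)
  'those' -> in reference (ref count 1, used 1/1) -> match (matches: 3)
  'horse' -> ref count 2 already used up (2/2) -> clipped, no match (matches: 3)
  'lamp' -> in reference (ref count 1, used 1/1) -> match (matches: 4)
Clipped matches: 4, Candidate length: 7
Precision = 4/7

4/7


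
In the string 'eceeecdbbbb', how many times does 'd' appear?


Scanning 'eceeecdbbbb' for 'd':
  Position 6: 'd' -> MATCH (count: 1)
Total occurrences of 'd': 1

1


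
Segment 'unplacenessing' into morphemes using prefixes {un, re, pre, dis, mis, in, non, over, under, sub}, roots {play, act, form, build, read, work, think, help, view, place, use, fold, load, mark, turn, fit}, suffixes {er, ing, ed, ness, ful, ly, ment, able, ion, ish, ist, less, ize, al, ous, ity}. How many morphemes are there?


Segmenting 'unplacenessing' against the inventory:
  'un' -> prefix (morpheme 1)
  'place' -> root (morpheme 2)
  'ness' -> suffix (morpheme 3)
  'ing' -> suffix (morpheme 4)
Total morphemes: 4

4


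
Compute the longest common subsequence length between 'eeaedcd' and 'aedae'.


DP table for LCS of 'eeaedcd' and 'aedae':
       a  e  d  a  e
    0  0  0  0  0  0
  e 0  0  1  1  1  1
  e 0  0  1  1  1  2
  a 0  1  1  1  2  2
  e 0  1  2  2  2  3
  d 0  1  2  3  3  3
  c 0  1  2  3  3  3
  d 0  1  2  3  3  3
LCS: 'eae'
LCS length = 3

3


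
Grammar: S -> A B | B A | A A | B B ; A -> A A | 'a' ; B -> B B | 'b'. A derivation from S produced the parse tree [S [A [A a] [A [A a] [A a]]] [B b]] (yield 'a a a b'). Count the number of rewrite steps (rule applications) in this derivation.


Every bracketed nonterminal node [X ...] in the tree is produced by exactly one rule application.
Reading the tree off as a leftmost derivation:
  Step 1: S  =>  A B   (applied S -> A B)
  Step 2: A B  =>  A A B   (applied A -> A A)
  Step 3: A A B  =>  a A B   (applied A -> a)
  Step 4: a A B  =>  a A A B   (applied A -> A A)
  Step 5: a A A B  =>  a a A B   (applied A -> a)
  Step 6: a a A B  =>  a a a B   (applied A -> a)
  Step 7: a a a B  =>  a a a b   (applied B -> b)
Final yield: a a a b
Total rewrite steps: 7

7


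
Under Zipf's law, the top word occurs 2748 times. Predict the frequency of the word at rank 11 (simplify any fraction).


Zipf's law: freq(rank) = f1 / rank
f1 = 2748, rank = 11
freq = 2748 / 11
GCD(2748, 11) = 1
Simplified: 2748/11

2748/11


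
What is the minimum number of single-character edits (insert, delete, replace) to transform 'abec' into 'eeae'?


Building DP table for s1='abec' (len 4) and s2='eeae' (len 4):
       e  e  a  e
    0  1  2  3  4
  a 1  1  2  2  3
  b 2  2  2  3  3
  e 3  2  2  3  3
  c 4  3  3  3  4
Edit distance = dp[4][4] = 4

4


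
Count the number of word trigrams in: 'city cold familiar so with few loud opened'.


Word trigrams from [8] words:
  Trigram 1: (city cold familiar)
  Trigram 2: (cold familiar so)
  Trigram 3: (familiar so with)
  Trigram 4: (so with few)
  Trigram 5: (with few loud)
  Trigram 6: (few loud opened)
Total word trigrams: 8 - 2 = 6

6


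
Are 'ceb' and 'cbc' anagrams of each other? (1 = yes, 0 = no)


Sort characters of 'ceb': 'bce'
Sort characters of 'cbc': 'bcc'
Sorted forms differ -> they are NOT anagrams
Result: 0

0


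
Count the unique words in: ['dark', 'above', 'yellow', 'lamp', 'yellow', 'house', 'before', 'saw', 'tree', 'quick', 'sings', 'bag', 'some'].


Listing all tokens and tracking unique types:
  Token 1: 'dark' -> NEW (unique so far: 1)
  Token 2: 'above' -> NEW (unique so far: 2)
  Token 3: 'yellow' -> NEW (unique so far: 3)
  Token 4: 'lamp' -> NEW (unique so far: 4)
  Token 5: 'yellow' -> duplicate (unique so far: 4)
  Token 6: 'house' -> NEW (unique so far: 5)
  Token 7: 'before' -> NEW (unique so far: 6)
  Token 8: 'saw' -> NEW (unique so far: 7)
  Token 9: 'tree' -> NEW (unique so far: 8)
  Token 10: 'quick' -> NEW (unique so far: 9)
  Token 11: 'sings' -> NEW (unique so far: 10)
  Token 12: 'bag' -> NEW (unique so far: 11)
  Token 13: 'some' -> NEW (unique so far: 12)
Unique types: ('above', 'bag', 'before', 'dark', 'house', 'lamp', 'quick', 'saw', 'sings', 'some', 'tree', 'yellow')
Vocabulary size: 12

12


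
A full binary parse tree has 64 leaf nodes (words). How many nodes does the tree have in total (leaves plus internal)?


Leaf nodes (terminals): 64
Internal nodes = n - 1 = 64 - 1 = 63
Total = leaves + internal = 64 + 63 = 127

127


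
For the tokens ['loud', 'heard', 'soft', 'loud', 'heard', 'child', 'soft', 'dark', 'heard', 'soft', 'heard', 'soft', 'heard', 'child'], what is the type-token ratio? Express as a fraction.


Tokens: 14
Unique types: ('child', 'dark', 'heard', 'loud', 'soft') = 5
TTR = 5/14
Already in lowest terms.

5/14


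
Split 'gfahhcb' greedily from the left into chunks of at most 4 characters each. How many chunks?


'gfahhcb' has 7 characters.
Chunking with max size 4:
  Chunk 1: 'gfah' (positions 0-3)
  Chunk 2: 'hcb' (positions 4-6)
Total chunks: ceil(7 / 4) = 2

2


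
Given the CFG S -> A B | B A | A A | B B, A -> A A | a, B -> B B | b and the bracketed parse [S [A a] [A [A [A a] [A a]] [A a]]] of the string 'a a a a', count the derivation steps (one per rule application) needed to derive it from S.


Every bracketed nonterminal node [X ...] in the tree is produced by exactly one rule application.
Reading the tree off as a leftmost derivation:
  Step 1: S  =>  A A   (applied S -> A A)
  Step 2: A A  =>  a A   (applied A -> a)
  Step 3: a A  =>  a A A   (applied A -> A A)
  Step 4: a A A  =>  a A A A   (applied A -> A A)
  Step 5: a A A A  =>  a a A A   (applied A -> a)
  Step 6: a a A A  =>  a a a A   (applied A -> a)
  Step 7: a a a A  =>  a a a a   (applied A -> a)
Final yield: a a a a
Total rewrite steps: 7

7


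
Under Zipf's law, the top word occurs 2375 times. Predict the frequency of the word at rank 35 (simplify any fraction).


Zipf's law: freq(rank) = f1 / rank
f1 = 2375, rank = 35
freq = 2375 / 35
GCD(2375, 35) = 5
Simplified: 475/7

475/7


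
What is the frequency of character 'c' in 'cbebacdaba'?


Scanning 'cbebacdaba' for 'c':
  Position 0: 'c' -> MATCH (count: 1)
  Position 5: 'c' -> MATCH (count: 2)
Total occurrences of 'c': 2

2


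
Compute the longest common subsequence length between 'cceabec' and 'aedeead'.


DP table for LCS of 'cceabec' and 'aedeead':
       a  e  d  e  e  a  d
    0  0  0  0  0  0  0  0
  c 0  0  0  0  0  0  0  0
  c 0  0  0  0  0  0  0  0
  e 0  0  1  1  1  1  1  1
  a 0  1  1  1  1  1  2  2
  b 0  1  1  1  1  1  2  2
  e 0  1  2  2  2  2  2  2
  c 0  1  2  2  2  2  2  2
LCS: 'ea'
LCS length = 2

2


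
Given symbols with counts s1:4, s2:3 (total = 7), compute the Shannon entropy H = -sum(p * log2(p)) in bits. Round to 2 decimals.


Computing entropy H = -sum(p_i * log2(p_i)):
  s1: p = 4/7 = 0.5714, -p*log2(p) = 0.4613
  s2: p = 3/7 = 0.4286, -p*log2(p) = 0.5239
H = sum of terms = 0.9852
Rounded to 2 decimals: 0.99

0.99


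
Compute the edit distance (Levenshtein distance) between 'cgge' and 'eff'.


Building DP table for s1='cgge' (len 4) and s2='eff' (len 3):
       e  f  f
    0  1  2  3
  c 1  1  2  3
  g 2  2  2  3
  g 3  3  3  3
  e 4  3  4  4
Edit distance = dp[4][3] = 4

4


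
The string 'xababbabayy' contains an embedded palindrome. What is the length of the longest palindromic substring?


Scanning 'xababbabayy' for palindromic substrings.
Substring at positions 1-8: 'ababbaba'.
Check: reverse('ababbaba') = 'ababbaba' -> palindrome confirmed.
Neighbouring characters ('x' / 'y') break symmetry, so it cannot extend further.
No longer palindromic substring exists; longest length = 8

8


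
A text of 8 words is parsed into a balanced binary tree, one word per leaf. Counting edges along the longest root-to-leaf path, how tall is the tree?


In a balanced binary tree with n leaves the deepest leaf is ceil(log2(n)) edges below the root.
log2(8) = 3.0000
ceil(3.0000) = 3
height (edges) = 3

3


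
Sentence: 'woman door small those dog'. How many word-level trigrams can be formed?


Word trigrams from [5] words:
  Trigram 1: (woman door small)
  Trigram 2: (door small those)
  Trigram 3: (small those dog)
Total word trigrams: 5 - 2 = 3

3


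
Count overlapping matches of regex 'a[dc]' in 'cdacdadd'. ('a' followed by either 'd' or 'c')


Pattern: a[dc] means 'a' followed by either 'd' or 'c'.
Scanning 'cdacdadd' position-by-position:
  Pos 0: window 'cd' -> no
  Pos 1: window 'da' -> no
  Pos 2: window 'ac' -> MATCH
  Pos 3: window 'cd' -> no
  Pos 4: window 'da' -> no
  Pos 5: window 'ad' -> MATCH
  Pos 6: window 'dd' -> no
  Pos 7: window 'd' -> no
Total matches: 2

2


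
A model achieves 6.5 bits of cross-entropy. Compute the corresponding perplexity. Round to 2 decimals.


Perplexity formula: PP = 2^H
H = 6.5
PP = 2^6.5
Decompose: 2^6.5 = 2^6 * 2^0.5 = 2^6 * sqrt(2)
2^6 = 64, sqrt(2) ~ 1.4142136
PP ~ 64 * 1.4142136 = 90.5096704
Rounded to 2 decimals: 90.51

90.51


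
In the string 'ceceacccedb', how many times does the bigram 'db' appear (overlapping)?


Scanning 'ceceacccedb' for bigram 'db':
  Position 0: 'ce' -> no
  Position 1: 'ec' -> no
  Position 2: 'ce' -> no
  Position 3: 'ea' -> no
  Position 4: 'ac' -> no
  Position 5: 'cc' -> no
  Position 6: 'cc' -> no
  Position 7: 'ce' -> no
  Position 8: 'ed' -> no
  Position 9: 'db' -> MATCH
Total matches: 1

1


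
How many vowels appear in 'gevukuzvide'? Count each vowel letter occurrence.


Scanning each character of 'gevukuzvide':
  Position 1: 'g' -> consonant (running count: 0)
  Position 2: 'e' -> vowel (running count: 1)
  Position 3: 'v' -> consonant (running count: 1)
  Position 4: 'u' -> vowel (running count: 2)
  Position 5: 'k' -> consonant (running count: 2)
  Position 6: 'u' -> vowel (running count: 3)
  Position 7: 'z' -> consonant (running count: 3)
  Position 8: 'v' -> consonant (running count: 3)
  Position 9: 'i' -> vowel (running count: 4)
  Position 10: 'd' -> consonant (running count: 4)
  Position 11: 'e' -> vowel (running count: 5)
Total vowels: 5

5
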